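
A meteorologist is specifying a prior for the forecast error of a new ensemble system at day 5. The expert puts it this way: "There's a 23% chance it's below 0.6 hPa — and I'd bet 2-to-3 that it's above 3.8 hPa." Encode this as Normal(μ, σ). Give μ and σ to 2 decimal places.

For Normal(μ,σ), the p-quantile is μ + z_p·σ. Here z_{0.23} = -0.7388, z_{0.6} = 0.2533.
So 0.6 = μ − 0.7388σ and 3.8 = μ + 0.2533σ.
Subtracting: σ = (3.8 − 0.6)/(0.2533 − (-0.7388)) = 3.23.
Then μ = 0.6 − (-0.7388)·3.23 = 2.98.

μ = 2.98, σ = 3.23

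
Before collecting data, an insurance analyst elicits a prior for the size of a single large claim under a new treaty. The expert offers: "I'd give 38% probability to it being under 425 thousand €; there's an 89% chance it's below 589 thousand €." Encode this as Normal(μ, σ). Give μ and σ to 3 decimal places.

For Normal(μ,σ), the p-quantile is μ + z_p·σ. Here z_{0.38} = -0.3055, z_{0.89} = 1.227.
So 425 = μ − 0.3055σ and 589 = μ + 1.227σ.
Subtracting: σ = (589 − 425)/(1.227 − (-0.3055)) = 107.049.
Then μ = 425 − (-0.3055)·107.049 = 457.701.

μ = 457.701, σ = 107.049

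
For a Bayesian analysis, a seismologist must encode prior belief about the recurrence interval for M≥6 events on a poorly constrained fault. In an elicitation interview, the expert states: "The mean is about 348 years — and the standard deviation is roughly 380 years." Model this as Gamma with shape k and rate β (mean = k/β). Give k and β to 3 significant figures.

For Gamma(k, rate β): mean = k/β, variance = k/β², so CV = 1/√k.
CV = SD/mean = 380/348 = 1.092, hence k = 1/CV² = 0.839.
Then β = k/mean = 0.839/348 = 0.00241.

k ≈ 0.839, β ≈ 0.00241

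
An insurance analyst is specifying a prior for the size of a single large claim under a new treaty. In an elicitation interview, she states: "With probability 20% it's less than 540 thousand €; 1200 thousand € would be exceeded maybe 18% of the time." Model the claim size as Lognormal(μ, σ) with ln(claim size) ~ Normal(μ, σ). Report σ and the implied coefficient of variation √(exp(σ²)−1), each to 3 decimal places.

If T ~ Lognormal(μ,σ) then ln T ~ Normal(μ,σ), so the p-quantile of ln T is μ + z_p·σ.
ln(540) = 6.292 and ln(1200) = 7.09; z_{0.2} = -0.8416, z_{0.82} = 0.9154.
σ = (7.09 − 6.292)/(0.9154 − (-0.8416)) = 0.454.
μ = 6.292 − (-0.8416)·0.454 = 6.674.
CV = √(exp(σ²)−1) = √(exp(0.2065)−1) = 0.479.

σ ≈ 0.454, CV ≈ 0.479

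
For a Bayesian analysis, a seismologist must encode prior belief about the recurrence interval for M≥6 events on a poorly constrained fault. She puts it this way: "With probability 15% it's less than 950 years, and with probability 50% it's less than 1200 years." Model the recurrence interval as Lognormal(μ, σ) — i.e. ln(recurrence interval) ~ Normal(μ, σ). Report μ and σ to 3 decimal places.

If T ~ Lognormal(μ,σ) then ln T ~ Normal(μ,σ), so the p-quantile of ln T is μ + z_p·σ.
ln(950) = 6.856 and ln(1200) = 7.09; z_{0.15} = -1.036, z_{0.5} = 0.
σ = (7.09 − 6.856)/(0 − (-1.036)) = 0.225.
μ = 6.856 − (-1.036)·0.225 = 7.090.

μ ≈ 7.090, σ ≈ 0.225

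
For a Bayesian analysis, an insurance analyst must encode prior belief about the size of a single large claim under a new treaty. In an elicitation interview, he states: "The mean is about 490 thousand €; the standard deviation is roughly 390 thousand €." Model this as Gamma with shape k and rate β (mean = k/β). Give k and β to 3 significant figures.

For Gamma(k, rate β): mean = k/β, variance = k/β², so CV = 1/√k.
CV = SD/mean = 390/490 = 0.7959, hence k = 1/CV² = 1.58.
Then β = k/mean = 1.58/490 = 0.00322.

k ≈ 1.58, β ≈ 0.00322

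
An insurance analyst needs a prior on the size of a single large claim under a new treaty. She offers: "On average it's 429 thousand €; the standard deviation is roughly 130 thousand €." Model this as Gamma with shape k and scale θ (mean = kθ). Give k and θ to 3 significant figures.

k ≈ 10.9, θ ≈ 39.4

For Gamma(k, scale θ): mean = kθ, variance = kθ², so CV = 1/√k.
CV = SD/mean = 130/429 = 0.303, hence k = 1/CV² = 10.9.
Then θ = mean/k = 429/10.9 = 39.4.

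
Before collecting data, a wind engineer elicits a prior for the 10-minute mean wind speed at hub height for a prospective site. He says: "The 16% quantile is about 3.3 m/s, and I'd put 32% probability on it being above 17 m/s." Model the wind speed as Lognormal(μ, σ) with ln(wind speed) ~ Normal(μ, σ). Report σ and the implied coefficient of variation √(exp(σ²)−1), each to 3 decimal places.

If T ~ Lognormal(μ,σ) then ln T ~ Normal(μ,σ), so the p-quantile of ln T is μ + z_p·σ.
ln(3.3) = 1.194 and ln(17) = 2.833; z_{0.16} = -0.9945, z_{0.68} = 0.4677.
σ = (2.833 − 1.194)/(0.4677 − (-0.9945)) = 1.121.
μ = 1.194 − (-0.9945)·1.121 = 2.309.
CV = √(exp(σ²)−1) = √(exp(1.2570)−1) = 1.586.

σ ≈ 1.121, CV ≈ 1.586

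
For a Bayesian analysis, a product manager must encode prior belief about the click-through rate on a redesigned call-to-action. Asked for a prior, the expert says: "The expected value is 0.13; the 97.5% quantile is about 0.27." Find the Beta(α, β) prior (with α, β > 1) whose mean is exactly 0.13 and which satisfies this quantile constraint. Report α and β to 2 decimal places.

With mean 0.13 fixed, write α = 0.13s, β = 0.87s where s = α+β.
Need P(θ < 0.27) = 0.975 under Beta(0.13s, 0.87s). Normal approximation: (q−m)/√(m(1−m)/s) ≈ z_{0.975} = 1.96, so s ≈ 0.13·0.87·(1.96)²/(0.27−0.13)² = 22.2.
At s = 22.2: P(θ<0.27) ≈ 0.958. Adjusting to match 0.975 gives s ≈ 29.64.
So α = 0.13·29.64 ≈ 3.85, β = 0.87·29.64 ≈ 25.79.

α ≈ 3.85, β ≈ 25.79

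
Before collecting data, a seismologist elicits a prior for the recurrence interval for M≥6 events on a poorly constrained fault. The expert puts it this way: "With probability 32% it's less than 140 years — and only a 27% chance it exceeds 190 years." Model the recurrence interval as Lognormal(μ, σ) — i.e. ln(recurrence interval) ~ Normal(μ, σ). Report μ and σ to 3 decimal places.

If T ~ Lognormal(μ,σ) then ln T ~ Normal(μ,σ), so the p-quantile of ln T is μ + z_p·σ.
ln(140) = 4.942 and ln(190) = 5.247; z_{0.32} = -0.4677, z_{0.73} = 0.6128.
σ = (5.247 − 4.942)/(0.6128 − (-0.4677)) = 0.283.
μ = 4.942 − (-0.4677)·0.283 = 5.074.

μ ≈ 5.074, σ ≈ 0.283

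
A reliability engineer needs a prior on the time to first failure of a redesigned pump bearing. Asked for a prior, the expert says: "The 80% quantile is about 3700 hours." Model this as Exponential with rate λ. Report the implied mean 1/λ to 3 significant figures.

P(T < 3700.0) = 1 − e^(−λ·3700.0) = 0.8, so λ = −ln(1−0.8)/3700.0 = −ln(0.2)/3700.0 = 0.000435.
Mean = 1/λ = 2300 hours.

mean ≈ 2300 hours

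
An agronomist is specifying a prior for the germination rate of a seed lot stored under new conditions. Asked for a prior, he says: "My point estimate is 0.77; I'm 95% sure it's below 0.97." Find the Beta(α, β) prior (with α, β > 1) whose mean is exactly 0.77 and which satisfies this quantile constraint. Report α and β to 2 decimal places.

α ≈ 4.74, β ≈ 1.42

With mean 0.77 fixed, write α = 0.77s, β = 0.23s where s = α+β.
Need P(θ < 0.97) = 0.95 under Beta(0.77s, 0.23s). Normal approximation: (q−m)/√(m(1−m)/s) ≈ z_{0.95} = 1.64, so s ≈ 0.77·0.23·(1.64)²/(0.97−0.77)² = 12.0.
At s = 12.0: P(θ<0.97) ≈ 0.993. Adjusting to match 0.95 gives s ≈ 6.15.
So α = 0.77·6.15 ≈ 4.74, β = 0.23·6.15 ≈ 1.42.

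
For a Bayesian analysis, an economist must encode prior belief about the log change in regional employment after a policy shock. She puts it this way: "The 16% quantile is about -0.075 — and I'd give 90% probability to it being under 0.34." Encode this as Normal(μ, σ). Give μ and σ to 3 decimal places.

μ = 0.106, σ = 0.182

The p-quantile of Normal(μ,σ) is μ + z_p·σ, with z_{0.16} = -0.9945 and z_{0.9} = 1.282.
Eliminate σ: μ = (z₂·x₁ − z₁·x₂)/(z₂ − z₁) = (1.282·-0.075 − (-0.9945)·0.34)/2.276 = 0.106.
Then σ = (x₂ − x₁)/(z₂ − z₁) = (0.34 − -0.075)/2.276 = 0.182.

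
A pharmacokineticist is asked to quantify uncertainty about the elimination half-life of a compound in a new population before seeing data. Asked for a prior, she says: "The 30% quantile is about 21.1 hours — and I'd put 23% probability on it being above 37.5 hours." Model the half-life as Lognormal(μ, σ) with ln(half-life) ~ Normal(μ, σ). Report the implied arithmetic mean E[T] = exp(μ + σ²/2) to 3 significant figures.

E[T] ≈ 29.7 hours

If T ~ Lognormal(μ,σ) then ln T ~ Normal(μ,σ), so the p-quantile of ln T is μ + z_p·σ.
ln(21.1) = 3.049 and ln(37.5) = 3.624; z_{0.3} = -0.5244, z_{0.77} = 0.7388.
σ = (3.624 − 3.049)/(0.7388 − (-0.5244)) = 0.455.
μ = 3.049 − (-0.5244)·0.455 = 3.288.
E[T] = exp(μ + σ²/2) = exp(3.288 + 0.1036) = 29.7 hours.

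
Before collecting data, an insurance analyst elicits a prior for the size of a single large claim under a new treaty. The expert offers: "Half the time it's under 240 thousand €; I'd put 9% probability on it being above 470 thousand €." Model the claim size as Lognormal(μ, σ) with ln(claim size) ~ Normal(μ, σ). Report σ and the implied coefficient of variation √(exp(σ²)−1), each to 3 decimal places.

If T ~ Lognormal(μ,σ) then ln T ~ Normal(μ,σ), so the p-quantile of ln T is μ + z_p·σ.
ln(240) = 5.481 and ln(470) = 6.153; z_{0.5} = 0, z_{0.91} = 1.341.
σ = (6.153 − 5.481)/(1.341 − (0)) = 0.501.
μ = 5.481 − (0)·0.501 = 5.481.
CV = √(exp(σ²)−1) = √(exp(0.2513)−1) = 0.534.

σ ≈ 0.501, CV ≈ 0.534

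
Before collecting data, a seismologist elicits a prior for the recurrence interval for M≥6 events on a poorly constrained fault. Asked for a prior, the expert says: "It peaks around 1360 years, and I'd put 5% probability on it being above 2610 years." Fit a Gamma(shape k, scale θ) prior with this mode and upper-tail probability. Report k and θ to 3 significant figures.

k ≈ 7.54, θ ≈ 208

Gamma(k,θ) with k>1 has mode (k−1)θ, so θ = 1360/(k−1).
Need P(X < 2610) = 0.95 with θ tied to k this way. Start at k = 2, θ = 1360: P(X<2610) ≈ 0.572.
Too low — raise k to concentrate. Iterating converges to k ≈ 7.54.
Then θ = 1360/(7.54−1) ≈ 208.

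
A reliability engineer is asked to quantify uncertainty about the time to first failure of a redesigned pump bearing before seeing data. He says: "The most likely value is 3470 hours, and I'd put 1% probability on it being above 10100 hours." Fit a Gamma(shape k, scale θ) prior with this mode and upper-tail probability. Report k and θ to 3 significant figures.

k ≈ 4.97, θ ≈ 874

Gamma(k,θ) with k>1 has mode (k−1)θ, so θ = 3470/(k−1).
Need P(X < 10100) = 0.99 with θ tied to k this way. Start at k = 2, θ = 3470: P(X<10100) ≈ 0.787.
Too low — raise k to concentrate. Iterating converges to k ≈ 4.97.
Then θ = 3470/(4.97−1) ≈ 874.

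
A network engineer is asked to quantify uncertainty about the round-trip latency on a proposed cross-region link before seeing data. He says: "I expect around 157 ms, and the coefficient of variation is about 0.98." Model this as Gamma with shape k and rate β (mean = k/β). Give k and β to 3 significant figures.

k ≈ 1.04, β ≈ 0.00663

For Gamma(k, rate β): mean = k/β, variance = k/β², so CV = 1/√k.
CV = 0.98, hence k = 1/CV² = 1.04.
Then β = k/mean = 1.04/157 = 0.00663.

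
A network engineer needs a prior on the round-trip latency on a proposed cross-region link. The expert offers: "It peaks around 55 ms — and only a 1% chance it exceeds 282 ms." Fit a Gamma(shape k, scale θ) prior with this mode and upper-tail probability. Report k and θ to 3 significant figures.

k ≈ 2.46, θ ≈ 37.8

Gamma(k,θ) with k>1 has mode (k−1)θ, so θ = 55/(k−1).
Need P(X < 282) = 0.99 with θ tied to k this way. Start at k = 2, θ = 55: P(X<282) ≈ 0.964.
Too low — raise k to concentrate. Iterating converges to k ≈ 2.46.
Then θ = 55/(2.46−1) ≈ 37.8.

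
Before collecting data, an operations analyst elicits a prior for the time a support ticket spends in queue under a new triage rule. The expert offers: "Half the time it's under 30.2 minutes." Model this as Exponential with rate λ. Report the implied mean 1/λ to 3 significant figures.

mean ≈ 43.6 minutes

Exponential median = ln 2 / λ, so λ = ln 2 / 30.2 = 0.023.
Mean = 1/λ = 43.6 minutes.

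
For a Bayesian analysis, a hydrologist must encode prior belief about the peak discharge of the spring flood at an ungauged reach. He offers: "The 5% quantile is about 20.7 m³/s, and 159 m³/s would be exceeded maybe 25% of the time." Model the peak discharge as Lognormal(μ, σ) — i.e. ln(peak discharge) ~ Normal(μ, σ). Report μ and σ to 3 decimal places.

μ ≈ 4.476, σ ≈ 0.879

If T ~ Lognormal(μ,σ) then ln T ~ Normal(μ,σ), so the p-quantile of ln T is μ + z_p·σ.
ln(20.7) = 3.03 and ln(159) = 5.069; z_{0.05} = -1.645, z_{0.75} = 0.6745.
σ = (5.069 − 3.03)/(0.6745 − (-1.645)) = 0.879.
μ = 3.03 − (-1.645)·0.879 = 4.476.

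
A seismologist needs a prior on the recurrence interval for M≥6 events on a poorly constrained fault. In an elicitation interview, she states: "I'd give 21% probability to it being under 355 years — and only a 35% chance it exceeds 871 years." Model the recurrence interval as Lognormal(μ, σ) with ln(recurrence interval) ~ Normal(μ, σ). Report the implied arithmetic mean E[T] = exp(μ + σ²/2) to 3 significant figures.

E[T] ≈ 865 years

If T ~ Lognormal(μ,σ) then ln T ~ Normal(μ,σ), so the p-quantile of ln T is μ + z_p·σ.
ln(355) = 5.872 and ln(871) = 6.77; z_{0.21} = -0.8064, z_{0.65} = 0.3853.
σ = (6.77 − 5.872)/(0.3853 − (-0.8064)) = 0.753.
μ = 5.872 − (-0.8064)·0.753 = 6.479.
E[T] = exp(μ + σ²/2) = exp(6.479 + 0.2836) = 865 years.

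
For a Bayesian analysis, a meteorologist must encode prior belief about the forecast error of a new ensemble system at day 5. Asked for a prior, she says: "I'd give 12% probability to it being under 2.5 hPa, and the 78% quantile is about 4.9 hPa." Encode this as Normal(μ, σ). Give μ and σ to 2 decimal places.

μ = 3.95, σ = 1.23

The p-quantile of Normal(μ,σ) is μ + z_p·σ, with z_{0.12} = -1.175 and z_{0.78} = 0.7722.
Eliminate σ: μ = (z₂·x₁ − z₁·x₂)/(z₂ − z₁) = (0.7722·2.5 − (-1.175)·4.9)/1.947 = 3.95.
Then σ = (x₂ − x₁)/(z₂ − z₁) = (4.9 − 2.5)/1.947 = 1.23.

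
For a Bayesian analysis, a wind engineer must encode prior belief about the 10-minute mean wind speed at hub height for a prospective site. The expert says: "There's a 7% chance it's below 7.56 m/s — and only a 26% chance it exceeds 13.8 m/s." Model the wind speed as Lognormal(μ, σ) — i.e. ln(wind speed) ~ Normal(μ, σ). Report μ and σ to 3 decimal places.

If T ~ Lognormal(μ,σ) then ln T ~ Normal(μ,σ), so the p-quantile of ln T is μ + z_p·σ.
ln(7.56) = 2.023 and ln(13.8) = 2.625; z_{0.07} = -1.476, z_{0.74} = 0.6433.
σ = (2.625 − 2.023)/(0.6433 − (-1.476)) = 0.284.
μ = 2.023 − (-1.476)·0.284 = 2.442.

μ ≈ 2.442, σ ≈ 0.284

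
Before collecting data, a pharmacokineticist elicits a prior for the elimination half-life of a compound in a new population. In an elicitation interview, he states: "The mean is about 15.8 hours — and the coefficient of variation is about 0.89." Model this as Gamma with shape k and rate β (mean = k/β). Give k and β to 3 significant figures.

For Gamma(k, rate β): mean = k/β, variance = k/β², so CV = 1/√k.
CV = 0.89, hence k = 1/CV² = 1.26.
Then β = k/mean = 1.26/15.8 = 0.0799.

k ≈ 1.26, β ≈ 0.0799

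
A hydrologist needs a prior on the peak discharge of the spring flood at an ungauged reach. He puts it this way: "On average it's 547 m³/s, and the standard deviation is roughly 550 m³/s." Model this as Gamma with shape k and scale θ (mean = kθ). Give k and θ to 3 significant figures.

k ≈ 0.989, θ ≈ 553

For Gamma(k, scale θ): mean = kθ, variance = kθ², so CV = 1/√k.
CV = SD/mean = 550/547 = 1.005, hence k = 1/CV² = 0.989.
Then θ = mean/k = 547/0.989 = 553.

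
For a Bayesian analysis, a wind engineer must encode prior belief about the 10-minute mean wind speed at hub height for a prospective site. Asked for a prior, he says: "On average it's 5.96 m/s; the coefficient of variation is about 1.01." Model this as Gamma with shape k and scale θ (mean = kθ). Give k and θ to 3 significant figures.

For Gamma(k, scale θ): mean = kθ, variance = kθ², so CV = 1/√k.
CV = 1.01, hence k = 1/CV² = 0.98.
Then θ = mean/k = 5.96/0.98 = 6.08.

k ≈ 0.98, θ ≈ 6.08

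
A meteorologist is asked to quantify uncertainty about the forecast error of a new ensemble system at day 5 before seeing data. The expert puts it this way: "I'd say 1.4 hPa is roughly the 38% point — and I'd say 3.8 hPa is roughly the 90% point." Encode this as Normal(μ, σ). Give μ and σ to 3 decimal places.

For Normal(μ,σ), the p-quantile is μ + z_p·σ. Here z_{0.38} = -0.3055, z_{0.9} = 1.282.
So 1.4 = μ − 0.3055σ and 3.8 = μ + 1.282σ.
Subtracting: σ = (3.8 − 1.4)/(1.282 − (-0.3055)) = 1.512.
Then μ = 1.4 − (-0.3055)·1.512 = 1.862.

μ = 1.862, σ = 1.512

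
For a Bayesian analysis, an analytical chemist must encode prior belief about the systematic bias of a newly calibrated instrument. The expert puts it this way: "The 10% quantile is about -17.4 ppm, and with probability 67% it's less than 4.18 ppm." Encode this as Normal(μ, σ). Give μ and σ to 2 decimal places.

For Normal(μ,σ), the p-quantile is μ + z_p·σ. Here z_{0.1} = -1.282, z_{0.67} = 0.4399.
So -17.4 = μ − 1.282σ and 4.18 = μ + 0.4399σ.
Subtracting: σ = (4.18 − -17.4)/(0.4399 − (-1.282)) = 12.54.
Then μ = -17.4 − (-1.282)·12.54 = -1.33.

μ = -1.33, σ = 12.54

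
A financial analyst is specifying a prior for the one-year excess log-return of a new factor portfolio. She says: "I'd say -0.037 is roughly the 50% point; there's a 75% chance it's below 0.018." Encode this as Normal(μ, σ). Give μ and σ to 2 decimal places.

For Normal(μ,σ), the p-quantile is μ + z_p·σ. Here z_{0.5} = 0, z_{0.75} = 0.6745.
So -0.037 = μ + 0σ and 0.018 = μ + 0.6745σ.
Subtracting: σ = (0.018 − -0.037)/(0.6745 − (0)) = 0.08.
Then μ = -0.037 − (0)·0.08 = -0.04.

μ = -0.04, σ = 0.08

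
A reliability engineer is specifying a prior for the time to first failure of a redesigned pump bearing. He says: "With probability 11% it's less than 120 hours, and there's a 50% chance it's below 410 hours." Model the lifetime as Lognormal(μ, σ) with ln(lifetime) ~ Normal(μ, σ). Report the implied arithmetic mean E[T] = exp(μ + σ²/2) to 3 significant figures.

E[T] ≈ 677 hours

If T ~ Lognormal(μ,σ) then ln T ~ Normal(μ,σ), so the p-quantile of ln T is μ + z_p·σ.
ln(120) = 4.787 and ln(410) = 6.016; z_{0.11} = -1.227, z_{0.5} = 0.
σ = (6.016 − 4.787)/(0 − (-1.227)) = 1.002.
μ = 4.787 − (-1.227)·1.002 = 6.016.
E[T] = exp(μ + σ²/2) = exp(6.016 + 0.5017) = 677 hours.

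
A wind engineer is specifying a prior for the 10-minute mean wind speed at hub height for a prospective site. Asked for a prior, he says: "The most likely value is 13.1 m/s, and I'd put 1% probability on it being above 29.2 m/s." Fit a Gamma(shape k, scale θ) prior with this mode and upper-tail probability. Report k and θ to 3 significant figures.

k ≈ 8.48, θ ≈ 1.75

Gamma(k,θ) with k>1 has mode (k−1)θ, so θ = 13.1/(k−1).
Need P(X < 29.2) = 0.99 with θ tied to k this way. Start at k = 2, θ = 13.1: P(X<29.2) ≈ 0.652.
Too low — raise k to concentrate. Iterating converges to k ≈ 8.48.
Then θ = 13.1/(8.48−1) ≈ 1.75.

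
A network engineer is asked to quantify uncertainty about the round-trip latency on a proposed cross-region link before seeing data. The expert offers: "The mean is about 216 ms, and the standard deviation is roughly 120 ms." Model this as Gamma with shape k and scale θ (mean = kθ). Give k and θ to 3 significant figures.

For Gamma(k, scale θ): mean = kθ, variance = kθ², so CV = 1/√k.
CV = SD/mean = 120/216 = 0.5556, hence k = 1/CV² = 3.24.
Then θ = mean/k = 216/3.24 = 66.7.

k ≈ 3.24, θ ≈ 66.7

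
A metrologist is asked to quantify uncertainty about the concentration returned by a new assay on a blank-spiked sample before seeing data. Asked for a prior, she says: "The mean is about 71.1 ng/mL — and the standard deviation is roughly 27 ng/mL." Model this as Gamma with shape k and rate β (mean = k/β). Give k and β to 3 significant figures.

For Gamma(k, rate β): mean = k/β, variance = k/β², so CV = 1/√k.
CV = SD/mean = 27/71.1 = 0.3797, hence k = 1/CV² = 6.93.
Then β = k/mean = 6.93/71.1 = 0.0975.

k ≈ 6.93, β ≈ 0.0975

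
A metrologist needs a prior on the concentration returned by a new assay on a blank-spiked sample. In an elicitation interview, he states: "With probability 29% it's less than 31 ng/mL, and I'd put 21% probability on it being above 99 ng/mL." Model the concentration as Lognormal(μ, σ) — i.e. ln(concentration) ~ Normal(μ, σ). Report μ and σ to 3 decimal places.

If T ~ Lognormal(μ,σ) then ln T ~ Normal(μ,σ), so the p-quantile of ln T is μ + z_p·σ.
ln(31) = 3.434 and ln(99) = 4.595; z_{0.29} = -0.5534, z_{0.79} = 0.8064.
σ = (4.595 − 3.434)/(0.8064 − (-0.5534)) = 0.854.
μ = 3.434 − (-0.5534)·0.854 = 3.907.

μ ≈ 3.907, σ ≈ 0.854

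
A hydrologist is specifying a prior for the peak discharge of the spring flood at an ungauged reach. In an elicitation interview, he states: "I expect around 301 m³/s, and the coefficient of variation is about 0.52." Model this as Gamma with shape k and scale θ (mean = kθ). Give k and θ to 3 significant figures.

k ≈ 3.7, θ ≈ 81.4

For Gamma(k, scale θ): mean = kθ, variance = kθ², so CV = 1/√k.
CV = 0.52, hence k = 1/CV² = 3.7.
Then θ = mean/k = 301/3.7 = 81.4.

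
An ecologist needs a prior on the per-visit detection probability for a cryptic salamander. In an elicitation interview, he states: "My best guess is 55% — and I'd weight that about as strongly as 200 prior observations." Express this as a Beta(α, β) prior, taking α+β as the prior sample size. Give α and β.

Under the effective-sample-size interpretation, Beta(α, β) has prior mean α/(α+β) and prior sample size α+β.
So α+β = 200 and α/(α+β) = 0.55, giving α = 0.55·200 = 110 and β = 200 − 110 = 90.

α = 110, β = 90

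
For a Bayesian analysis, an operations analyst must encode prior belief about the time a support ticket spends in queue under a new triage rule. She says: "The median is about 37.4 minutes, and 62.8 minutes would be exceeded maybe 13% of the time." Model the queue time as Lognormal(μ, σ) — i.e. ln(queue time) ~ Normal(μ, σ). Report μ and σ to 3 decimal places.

μ ≈ 3.622, σ ≈ 0.460

If T ~ Lognormal(μ,σ) then ln T ~ Normal(μ,σ), so the p-quantile of ln T is μ + z_p·σ.
ln(37.4) = 3.622 and ln(62.8) = 4.14; z_{0.5} = 0, z_{0.87} = 1.126.
σ = (4.14 − 3.622)/(1.126 − (0)) = 0.460.
μ = 3.622 − (0)·0.460 = 3.622.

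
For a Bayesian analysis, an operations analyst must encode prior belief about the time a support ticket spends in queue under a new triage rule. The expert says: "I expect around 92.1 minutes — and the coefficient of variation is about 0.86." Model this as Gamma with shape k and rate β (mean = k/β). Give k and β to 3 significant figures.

k ≈ 1.35, β ≈ 0.0147

For Gamma(k, rate β): mean = k/β, variance = k/β², so CV = 1/√k.
CV = 0.86, hence k = 1/CV² = 1.35.
Then β = k/mean = 1.35/92.1 = 0.0147.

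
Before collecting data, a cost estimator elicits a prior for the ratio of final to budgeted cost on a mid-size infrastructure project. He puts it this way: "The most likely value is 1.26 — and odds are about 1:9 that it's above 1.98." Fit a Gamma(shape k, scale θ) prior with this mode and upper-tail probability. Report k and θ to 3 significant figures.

Gamma(k,θ) with k>1 has mode (k−1)θ, so θ = 1.26/(k−1).
Need P(X < 1.98) = 0.9 with θ tied to k this way. Start at k = 2, θ = 1.26: P(X<1.98) ≈ 0.466.
Too low — raise k to concentrate. Iterating converges to k ≈ 10.2.
Then θ = 1.26/(10.2−1) ≈ 0.137.

k ≈ 10.2, θ ≈ 0.137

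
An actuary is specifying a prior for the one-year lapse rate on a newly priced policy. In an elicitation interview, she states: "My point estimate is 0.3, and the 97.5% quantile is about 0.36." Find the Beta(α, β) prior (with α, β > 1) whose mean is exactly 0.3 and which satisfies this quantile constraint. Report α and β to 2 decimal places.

With mean 0.3 fixed, write α = 0.3s, β = 0.7s where s = α+β.
Need P(θ < 0.36) = 0.975 under Beta(0.3s, 0.7s). Normal approximation: (q−m)/√(m(1−m)/s) ≈ z_{0.975} = 1.96, so s ≈ 0.3·0.7·(1.96)²/(0.36−0.3)² = 224.1.
At s = 224.1: P(θ<0.36) ≈ 0.972. Adjusting to match 0.975 gives s ≈ 235.07.
So α = 0.3·235.07 ≈ 70.52, β = 0.7·235.07 ≈ 164.55.

α ≈ 70.52, β ≈ 164.55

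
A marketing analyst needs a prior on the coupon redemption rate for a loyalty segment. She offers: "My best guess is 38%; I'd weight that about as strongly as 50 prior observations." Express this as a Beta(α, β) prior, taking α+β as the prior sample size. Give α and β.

Under the effective-sample-size interpretation, Beta(α, β) has prior mean α/(α+β) and prior sample size α+β.
So α+β = 50 and α/(α+β) = 0.38, giving α = 0.38·50 = 19 and β = 50 − 19 = 31.

α = 19, β = 31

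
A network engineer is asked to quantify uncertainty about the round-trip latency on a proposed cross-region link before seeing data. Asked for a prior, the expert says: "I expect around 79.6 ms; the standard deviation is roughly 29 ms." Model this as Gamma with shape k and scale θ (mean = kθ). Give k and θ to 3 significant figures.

For Gamma(k, scale θ): mean = kθ, variance = kθ², so CV = 1/√k.
CV = SD/mean = 29/79.6 = 0.3643, hence k = 1/CV² = 7.53.
Then θ = mean/k = 79.6/7.53 = 10.6.

k ≈ 7.53, θ ≈ 10.6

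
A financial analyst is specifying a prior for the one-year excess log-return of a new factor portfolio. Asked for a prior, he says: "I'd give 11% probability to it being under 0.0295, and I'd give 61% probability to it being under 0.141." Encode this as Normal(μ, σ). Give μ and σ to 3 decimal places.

The p-quantile of Normal(μ,σ) is μ + z_p·σ, with z_{0.11} = -1.227 and z_{0.61} = 0.2793.
Eliminate σ: μ = (z₂·x₁ − z₁·x₂)/(z₂ − z₁) = (0.2793·0.0295 − (-1.227)·0.141)/1.506 = 0.120.
Then σ = (x₂ − x₁)/(z₂ − z₁) = (0.141 − 0.0295)/1.506 = 0.074.

μ = 0.120, σ = 0.074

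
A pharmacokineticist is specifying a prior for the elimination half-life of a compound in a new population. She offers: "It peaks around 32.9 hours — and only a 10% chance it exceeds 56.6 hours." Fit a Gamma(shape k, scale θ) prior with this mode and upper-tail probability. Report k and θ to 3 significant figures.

k ≈ 7.44, θ ≈ 5.11

Gamma(k,θ) with k>1 has mode (k−1)θ, so θ = 32.9/(k−1).
Need P(X < 56.6) = 0.9 with θ tied to k this way. Start at k = 2, θ = 32.9: P(X<56.6) ≈ 0.513.
Too low — raise k to concentrate. Iterating converges to k ≈ 7.44.
Then θ = 32.9/(7.44−1) ≈ 5.11.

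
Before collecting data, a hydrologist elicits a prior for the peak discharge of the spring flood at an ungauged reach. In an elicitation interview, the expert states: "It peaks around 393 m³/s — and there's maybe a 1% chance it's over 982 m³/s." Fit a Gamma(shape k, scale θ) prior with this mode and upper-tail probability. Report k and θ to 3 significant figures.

k ≈ 6.6, θ ≈ 70.2

Gamma(k,θ) with k>1 has mode (k−1)θ, so θ = 393/(k−1).
Need P(X < 982) = 0.99 with θ tied to k this way. Start at k = 2, θ = 393: P(X<982) ≈ 0.712.
Too low — raise k to concentrate. Iterating converges to k ≈ 6.6.
Then θ = 393/(6.6−1) ≈ 70.2.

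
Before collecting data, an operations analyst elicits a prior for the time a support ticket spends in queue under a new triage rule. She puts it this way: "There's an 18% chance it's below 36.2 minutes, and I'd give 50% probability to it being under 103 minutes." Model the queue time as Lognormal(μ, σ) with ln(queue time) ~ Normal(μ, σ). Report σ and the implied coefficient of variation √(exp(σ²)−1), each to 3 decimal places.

If T ~ Lognormal(μ,σ) then ln T ~ Normal(μ,σ), so the p-quantile of ln T is μ + z_p·σ.
ln(36.2) = 3.589 and ln(103) = 4.635; z_{0.18} = -0.9154, z_{0.5} = 0.
σ = (4.635 − 3.589)/(0 − (-0.9154)) = 1.142.
μ = 3.589 − (-0.9154)·1.142 = 4.635.
CV = √(exp(σ²)−1) = √(exp(1.3050)−1) = 1.639.

σ ≈ 1.142, CV ≈ 1.639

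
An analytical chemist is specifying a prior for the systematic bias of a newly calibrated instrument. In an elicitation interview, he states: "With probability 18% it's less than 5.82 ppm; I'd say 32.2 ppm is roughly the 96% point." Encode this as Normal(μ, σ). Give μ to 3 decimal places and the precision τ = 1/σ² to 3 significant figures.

μ = 14.877, τ = 0.0102

For Normal(μ,σ), the p-quantile is μ + z_p·σ. Here z_{0.18} = -0.9154, z_{0.96} = 1.751.
So 5.82 = μ − 0.9154σ and 32.2 = μ + 1.751σ.
Subtracting: σ = (32.2 − 5.82)/(1.751 − (-0.9154)) = 9.895.
Then μ = 5.82 − (-0.9154)·9.895 = 14.877.
Precision τ = 1/σ² = 1/9.895² = 0.0102.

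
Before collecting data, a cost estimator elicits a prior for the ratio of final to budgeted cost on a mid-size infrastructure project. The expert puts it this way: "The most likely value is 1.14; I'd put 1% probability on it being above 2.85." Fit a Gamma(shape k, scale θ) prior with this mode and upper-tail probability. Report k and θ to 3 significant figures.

k ≈ 6.59, θ ≈ 0.204

Gamma(k,θ) with k>1 has mode (k−1)θ, so θ = 1.14/(k−1).
Need P(X < 2.85) = 0.99 with θ tied to k this way. Start at k = 2, θ = 1.14: P(X<2.85) ≈ 0.713.
Too low — raise k to concentrate. Iterating converges to k ≈ 6.59.
Then θ = 1.14/(6.59−1) ≈ 0.204.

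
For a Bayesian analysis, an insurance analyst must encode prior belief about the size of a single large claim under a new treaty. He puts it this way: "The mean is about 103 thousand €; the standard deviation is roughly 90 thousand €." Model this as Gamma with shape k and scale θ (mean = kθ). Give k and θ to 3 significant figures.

For Gamma(k, scale θ): mean = kθ, variance = kθ², so CV = 1/√k.
CV = SD/mean = 90/103 = 0.8738, hence k = 1/CV² = 1.31.
Then θ = mean/k = 103/1.31 = 78.6.

k ≈ 1.31, θ ≈ 78.6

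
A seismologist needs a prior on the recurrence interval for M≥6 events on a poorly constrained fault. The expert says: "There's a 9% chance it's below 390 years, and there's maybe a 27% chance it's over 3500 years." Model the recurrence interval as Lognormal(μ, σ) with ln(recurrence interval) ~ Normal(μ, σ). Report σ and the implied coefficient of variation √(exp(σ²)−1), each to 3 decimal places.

σ ≈ 1.123, CV ≈ 1.591

If T ~ Lognormal(μ,σ) then ln T ~ Normal(μ,σ), so the p-quantile of ln T is μ + z_p·σ.
ln(390) = 5.966 and ln(3500) = 8.161; z_{0.09} = -1.341, z_{0.73} = 0.6128.
σ = (8.161 − 5.966)/(0.6128 − (-1.341)) = 1.123.
μ = 5.966 − (-1.341)·1.123 = 7.472.
CV = √(exp(σ²)−1) = √(exp(1.2617)−1) = 1.591.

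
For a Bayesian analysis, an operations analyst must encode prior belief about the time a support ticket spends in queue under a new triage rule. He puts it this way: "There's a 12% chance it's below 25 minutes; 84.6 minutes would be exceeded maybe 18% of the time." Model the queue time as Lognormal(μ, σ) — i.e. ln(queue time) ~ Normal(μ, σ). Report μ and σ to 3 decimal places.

If T ~ Lognormal(μ,σ) then ln T ~ Normal(μ,σ), so the p-quantile of ln T is μ + z_p·σ.
ln(25) = 3.219 and ln(84.6) = 4.438; z_{0.12} = -1.175, z_{0.82} = 0.9154.
σ = (4.438 − 3.219)/(0.9154 − (-1.175)) = 0.583.
μ = 3.219 − (-1.175)·0.583 = 3.904.

μ ≈ 3.904, σ ≈ 0.583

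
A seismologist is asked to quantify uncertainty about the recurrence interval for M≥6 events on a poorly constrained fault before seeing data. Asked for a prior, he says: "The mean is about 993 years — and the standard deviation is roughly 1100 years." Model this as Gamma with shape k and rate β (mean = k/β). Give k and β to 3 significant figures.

k ≈ 0.815, β ≈ 0.000821

For Gamma(k, rate β): mean = k/β, variance = k/β², so CV = 1/√k.
CV = SD/mean = 1100/993 = 1.108, hence k = 1/CV² = 0.815.
Then β = k/mean = 0.815/993 = 0.000821.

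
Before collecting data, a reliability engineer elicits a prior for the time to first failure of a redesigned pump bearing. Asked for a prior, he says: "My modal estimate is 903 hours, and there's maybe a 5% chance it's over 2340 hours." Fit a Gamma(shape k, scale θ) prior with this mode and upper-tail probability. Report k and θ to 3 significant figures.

Gamma(k,θ) with k>1 has mode (k−1)θ, so θ = 903/(k−1).
Need P(X < 2340) = 0.95 with θ tied to k this way. Start at k = 2, θ = 903: P(X<2340) ≈ 0.731.
Too low — raise k to concentrate. Iterating converges to k ≈ 3.98.
Then θ = 903/(3.98−1) ≈ 303.

k ≈ 3.98, θ ≈ 303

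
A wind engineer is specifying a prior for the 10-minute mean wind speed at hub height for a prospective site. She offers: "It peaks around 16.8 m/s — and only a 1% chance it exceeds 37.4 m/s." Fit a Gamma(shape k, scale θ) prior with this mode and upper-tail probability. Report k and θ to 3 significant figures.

k ≈ 8.51, θ ≈ 2.24

Gamma(k,θ) with k>1 has mode (k−1)θ, so θ = 16.8/(k−1).
Need P(X < 37.4) = 0.99 with θ tied to k this way. Start at k = 2, θ = 16.8: P(X<37.4) ≈ 0.652.
Too low — raise k to concentrate. Iterating converges to k ≈ 8.51.
Then θ = 16.8/(8.51−1) ≈ 2.24.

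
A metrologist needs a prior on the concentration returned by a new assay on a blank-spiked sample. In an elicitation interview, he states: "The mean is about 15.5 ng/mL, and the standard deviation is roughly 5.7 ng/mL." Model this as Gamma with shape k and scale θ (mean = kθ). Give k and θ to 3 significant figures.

For Gamma(k, scale θ): mean = kθ, variance = kθ², so CV = 1/√k.
CV = SD/mean = 5.7/15.5 = 0.3677, hence k = 1/CV² = 7.39.
Then θ = mean/k = 15.5/7.39 = 2.1.

k ≈ 7.39, θ ≈ 2.1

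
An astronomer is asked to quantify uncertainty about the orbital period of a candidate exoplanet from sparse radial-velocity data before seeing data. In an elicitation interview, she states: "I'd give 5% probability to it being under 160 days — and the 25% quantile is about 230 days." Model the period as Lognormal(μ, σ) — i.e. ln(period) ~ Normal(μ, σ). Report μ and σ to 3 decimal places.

μ ≈ 5.690, σ ≈ 0.374

If T ~ Lognormal(μ,σ) then ln T ~ Normal(μ,σ), so the p-quantile of ln T is μ + z_p·σ.
ln(160) = 5.075 and ln(230) = 5.438; z_{0.05} = -1.645, z_{0.25} = -0.6745.
σ = (5.438 − 5.075)/(-0.6745 − (-1.645)) = 0.374.
μ = 5.075 − (-1.645)·0.374 = 5.690.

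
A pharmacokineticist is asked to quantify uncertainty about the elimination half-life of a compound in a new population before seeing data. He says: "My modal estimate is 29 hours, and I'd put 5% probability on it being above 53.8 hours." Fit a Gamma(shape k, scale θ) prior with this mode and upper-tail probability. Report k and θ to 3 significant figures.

k ≈ 8.29, θ ≈ 3.98

Gamma(k,θ) with k>1 has mode (k−1)θ, so θ = 29/(k−1).
Need P(X < 53.8) = 0.95 with θ tied to k this way. Start at k = 2, θ = 29: P(X<53.8) ≈ 0.553.
Too low — raise k to concentrate. Iterating converges to k ≈ 8.29.
Then θ = 29/(8.29−1) ≈ 3.98.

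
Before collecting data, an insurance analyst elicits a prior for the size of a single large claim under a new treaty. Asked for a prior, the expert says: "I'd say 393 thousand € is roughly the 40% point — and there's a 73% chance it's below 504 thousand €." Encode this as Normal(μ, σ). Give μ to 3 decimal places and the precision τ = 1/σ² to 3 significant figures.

The p-quantile of Normal(μ,σ) is μ + z_p·σ, with z_{0.4} = -0.2533 and z_{0.73} = 0.6128.
Eliminate σ: μ = (z₂·x₁ − z₁·x₂)/(z₂ − z₁) = (0.6128·393 − (-0.2533)·504)/0.8662 = 425.467.
Then σ = (x₂ − x₁)/(z₂ − z₁) = (504 − 393)/0.8662 = 128.152.
Precision τ = 1/σ² = 1/128.2² = 6.09e-05.

μ = 425.467, τ = 6.09e-05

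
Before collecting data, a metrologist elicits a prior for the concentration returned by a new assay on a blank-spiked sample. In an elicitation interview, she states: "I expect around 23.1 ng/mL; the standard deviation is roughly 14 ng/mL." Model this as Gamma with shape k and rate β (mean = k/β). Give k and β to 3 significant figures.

k ≈ 2.72, β ≈ 0.118

For Gamma(k, rate β): mean = k/β, variance = k/β², so CV = 1/√k.
CV = SD/mean = 14/23.1 = 0.6061, hence k = 1/CV² = 2.72.
Then β = k/mean = 2.72/23.1 = 0.118.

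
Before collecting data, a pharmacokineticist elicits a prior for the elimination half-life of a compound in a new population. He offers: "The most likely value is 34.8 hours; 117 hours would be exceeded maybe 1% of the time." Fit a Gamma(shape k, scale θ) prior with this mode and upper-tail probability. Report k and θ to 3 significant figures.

k ≈ 3.98, θ ≈ 11.7

Gamma(k,θ) with k>1 has mode (k−1)θ, so θ = 34.8/(k−1).
Need P(X < 117) = 0.99 with θ tied to k this way. Start at k = 2, θ = 34.8: P(X<117) ≈ 0.849.
Too low — raise k to concentrate. Iterating converges to k ≈ 3.98.
Then θ = 34.8/(3.98−1) ≈ 11.7.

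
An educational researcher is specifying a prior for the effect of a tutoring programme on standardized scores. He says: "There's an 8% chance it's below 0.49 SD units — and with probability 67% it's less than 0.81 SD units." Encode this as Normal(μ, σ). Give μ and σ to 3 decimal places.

The p-quantile of Normal(μ,σ) is μ + z_p·σ, with z_{0.08} = -1.405 and z_{0.67} = 0.4399.
Eliminate σ: μ = (z₂·x₁ − z₁·x₂)/(z₂ − z₁) = (0.4399·0.49 − (-1.405)·0.81)/1.845 = 0.734.
Then σ = (x₂ − x₁)/(z₂ − z₁) = (0.81 − 0.49)/1.845 = 0.173.

μ = 0.734, σ = 0.173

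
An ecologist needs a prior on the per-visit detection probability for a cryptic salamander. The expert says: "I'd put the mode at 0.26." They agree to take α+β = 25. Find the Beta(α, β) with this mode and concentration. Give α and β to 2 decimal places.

For α,β > 1 the Beta mode is (α−1)/(α+β−2). With α+β = 25, the mode is (α−1)/23.
Set (α−1)/23 = 0.26 → α = 1 + 0.26·23 = 6.98.
β = 25 − α = 18.02.

α = 6.98, β = 18.02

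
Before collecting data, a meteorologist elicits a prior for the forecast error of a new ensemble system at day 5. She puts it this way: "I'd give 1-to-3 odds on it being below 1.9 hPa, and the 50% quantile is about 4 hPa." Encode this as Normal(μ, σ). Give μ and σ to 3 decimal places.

μ = 4.000, σ = 3.113

The p-quantile of Normal(μ,σ) is μ + z_p·σ, with z_{0.25} = -0.6745 and z_{0.5} = 0.
Eliminate σ: μ = (z₂·x₁ − z₁·x₂)/(z₂ − z₁) = (0·1.9 − (-0.6745)·4)/0.6745 = 4.000.
Then σ = (x₂ − x₁)/(z₂ − z₁) = (4 − 1.9)/0.6745 = 3.113.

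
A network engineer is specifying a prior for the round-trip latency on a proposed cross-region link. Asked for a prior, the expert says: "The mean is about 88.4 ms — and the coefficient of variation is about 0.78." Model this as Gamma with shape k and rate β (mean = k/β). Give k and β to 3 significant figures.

For Gamma(k, rate β): mean = k/β, variance = k/β², so CV = 1/√k.
CV = 0.78, hence k = 1/CV² = 1.64.
Then β = k/mean = 1.64/88.4 = 0.0186.

k ≈ 1.64, β ≈ 0.0186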